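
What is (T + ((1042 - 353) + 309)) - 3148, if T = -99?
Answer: -2249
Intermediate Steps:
(T + ((1042 - 353) + 309)) - 3148 = (-99 + ((1042 - 353) + 309)) - 3148 = (-99 + (689 + 309)) - 3148 = (-99 + 998) - 3148 = 899 - 3148 = -2249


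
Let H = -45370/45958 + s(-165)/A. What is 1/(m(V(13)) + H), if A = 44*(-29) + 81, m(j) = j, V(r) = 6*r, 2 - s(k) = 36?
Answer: 27459905/2115545301 ≈ 0.012980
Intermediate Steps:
s(k) = -34 (s(k) = 2 - 1*36 = 2 - 36 = -34)
A = -1195 (A = -1276 + 81 = -1195)
H = -26327289/27459905 (H = -45370/45958 - 34/(-1195) = -45370*1/45958 - 34*(-1/1195) = -22685/22979 + 34/1195 = -26327289/27459905 ≈ -0.95875)
1/(m(V(13)) + H) = 1/(6*13 - 26327289/27459905) = 1/(78 - 26327289/27459905) = 1/(2115545301/27459905) = 27459905/2115545301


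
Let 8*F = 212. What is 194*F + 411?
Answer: 5552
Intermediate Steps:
F = 53/2 (F = (⅛)*212 = 53/2 ≈ 26.500)
194*F + 411 = 194*(53/2) + 411 = 5141 + 411 = 5552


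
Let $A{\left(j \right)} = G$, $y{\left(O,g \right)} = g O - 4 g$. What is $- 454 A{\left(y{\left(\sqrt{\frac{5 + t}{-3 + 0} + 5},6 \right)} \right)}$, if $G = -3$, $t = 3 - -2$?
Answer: $1362$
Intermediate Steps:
$t = 5$ ($t = 3 + 2 = 5$)
$y{\left(O,g \right)} = - 4 g + O g$ ($y{\left(O,g \right)} = O g - 4 g = - 4 g + O g$)
$A{\left(j \right)} = -3$
$- 454 A{\left(y{\left(\sqrt{\frac{5 + t}{-3 + 0} + 5},6 \right)} \right)} = \left(-454\right) \left(-3\right) = 1362$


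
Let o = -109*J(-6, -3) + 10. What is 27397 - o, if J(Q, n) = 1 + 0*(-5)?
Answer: 27496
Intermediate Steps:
J(Q, n) = 1 (J(Q, n) = 1 + 0 = 1)
o = -99 (o = -109*1 + 10 = -109 + 10 = -99)
27397 - o = 27397 - 1*(-99) = 27397 + 99 = 27496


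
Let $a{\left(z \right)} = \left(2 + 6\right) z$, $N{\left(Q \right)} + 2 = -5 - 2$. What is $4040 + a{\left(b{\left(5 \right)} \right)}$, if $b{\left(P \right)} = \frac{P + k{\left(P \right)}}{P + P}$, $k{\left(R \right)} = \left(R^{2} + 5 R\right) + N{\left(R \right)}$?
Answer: $\frac{20384}{5} \approx 4076.8$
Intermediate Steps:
$N{\left(Q \right)} = -9$ ($N{\left(Q \right)} = -2 - 7 = -9$)
$k{\left(R \right)} = -9 + R^{2} + 5 R$ ($k{\left(R \right)} = \left(R^{2} + 5 R\right) - 9 = -9 + R^{2} + 5 R$)
$b{\left(P \right)} = \frac{-9 + P^{2} + 6 P}{2 P}$ ($b{\left(P \right)} = \frac{P + \left(-9 + P^{2} + 5 P\right)}{P + P} = \frac{-9 + P^{2} + 6 P}{2 P}$)
$a{\left(z \right)} = 8 z$
$4040 + a{\left(b{\left(5 \right)} \right)} = 4040 + 8 \left(3 + \frac{1}{2} \cdot 5 - \frac{9}{2 \cdot 5}\right) = 4040 + 8 \left(3 + \frac{5}{2} - \frac{9}{10}\right) = 4040 + 8 \cdot \frac{23}{5} = 4040 + \frac{184}{5} = \frac{20384}{5}$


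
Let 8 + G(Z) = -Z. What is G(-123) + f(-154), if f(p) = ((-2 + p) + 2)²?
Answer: 23831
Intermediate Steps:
G(Z) = -8 - Z
f(p) = p²
G(-123) + f(-154) = (-8 - 1*(-123)) + (-154)² = (-8 + 123) + 23716 = 115 + 23716 = 23831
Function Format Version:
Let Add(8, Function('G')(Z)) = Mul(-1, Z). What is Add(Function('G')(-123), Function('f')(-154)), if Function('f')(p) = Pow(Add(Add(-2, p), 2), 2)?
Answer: 23831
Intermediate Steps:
Function('G')(Z) = Add(-8, Mul(-1, Z))
Function('f')(p) = Pow(p, 2)
Add(Function('G')(-123), Function('f')(-154)) = Add(Add(-8, Mul(-1, -123)), Pow(-154, 2)) = Add(Add(-8, 123), 23716) = Add(115, 23716) = 23831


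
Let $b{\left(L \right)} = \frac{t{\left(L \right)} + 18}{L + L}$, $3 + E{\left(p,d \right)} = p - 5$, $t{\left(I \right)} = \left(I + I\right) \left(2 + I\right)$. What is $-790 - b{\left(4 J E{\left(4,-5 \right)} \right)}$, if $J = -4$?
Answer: $- \frac{54793}{64} \approx -856.14$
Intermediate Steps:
$t{\left(I \right)} = 2 I \left(2 + I\right)$
$E{\left(p,d \right)} = -8 + p$ ($E{\left(p,d \right)} = -3 + \left(p - 5\right) = -3 + \left(-5 + p\right) = -8 + p$)
$b{\left(L \right)} = \frac{18 + 2 L \left(2 + L\right)}{2 L}$ ($b{\left(L \right)} = \frac{2 L \left(2 + L\right) + 18}{L + L} = \frac{18 + 2 L \left(2 + L\right)}{2 L}$)
$-790 - b{\left(4 J E{\left(4,-5 \right)} \right)} = -790 - \left(2 + 4 \left(-4\right) \left(-8 + 4\right) + \frac{9}{4 \left(-4\right) \left(-8 + 4\right)}\right) = -790 - \left(2 - -64 + \frac{9}{\left(-16\right) \left(-4\right)}\right) = -790 - \left(2 + 64 + \frac{9}{64}\right) = -790 - \frac{4233}{64} = - \frac{54793}{64}$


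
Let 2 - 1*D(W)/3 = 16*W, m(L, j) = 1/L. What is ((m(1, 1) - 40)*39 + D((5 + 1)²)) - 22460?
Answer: -25703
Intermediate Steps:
D(W) = 6 - 48*W
((m(1, 1) - 40)*39 + D((5 + 1)²)) - 22460 = ((1/1 - 40)*39 + (6 - 48*(5 + 1)²)) - 22460 = ((1 - 40)*39 + (6 - 48*6²)) - 22460 = (-39*39 + (6 - 48*36)) - 22460 = (-1521 + (6 - 1728)) - 22460 = (-1521 - 1722) - 22460 = -3243 - 22460 = -25703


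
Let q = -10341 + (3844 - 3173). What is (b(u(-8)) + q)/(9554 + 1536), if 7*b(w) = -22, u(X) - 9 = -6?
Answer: -33856/38815 ≈ -0.87224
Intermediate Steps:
u(X) = 3 (u(X) = 9 - 6 = 3)
b(w) = -22/7 (b(w) = (⅐)*(-22) = -22/7)
q = -9670 (q = -10341 + 671 = -9670)
(b(u(-8)) + q)/(9554 + 1536) = (-22/7 - 9670)/(9554 + 1536) = -67712/7/11090 = -67712/7*1/11090 = -33856/38815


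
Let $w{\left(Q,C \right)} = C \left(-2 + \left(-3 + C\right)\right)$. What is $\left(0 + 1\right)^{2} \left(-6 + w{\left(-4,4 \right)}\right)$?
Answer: $-10$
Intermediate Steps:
$w{\left(Q,C \right)} = C \left(-5 + C\right)$
$\left(0 + 1\right)^{2} \left(-6 + w{\left(-4,4 \right)}\right) = \left(0 + 1\right)^{2} \left(-6 + 4 \left(-5 + 4\right)\right) = 1^{2} \left(-6 + 4 \left(-1\right)\right) = 1 \left(-6 - 4\right) = 1 \left(-10\right) = -10$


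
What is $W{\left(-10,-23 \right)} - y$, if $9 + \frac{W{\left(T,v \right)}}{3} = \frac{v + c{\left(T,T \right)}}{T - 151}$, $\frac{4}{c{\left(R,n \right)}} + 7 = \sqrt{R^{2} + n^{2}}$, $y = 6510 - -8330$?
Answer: $- \frac{361421302}{24311} - \frac{120 \sqrt{2}}{24311} \approx -14867.0$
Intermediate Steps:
$y = 14840$ ($y = 6510 + 8330 = 14840$)
$c{\left(R,n \right)} = \frac{4}{-7 + \sqrt{R^{2} + n^{2}}}$
$W{\left(T,v \right)} = -27 + \frac{3 \left(v + \frac{4}{-7 + \sqrt{2} \sqrt{T^{2}}}\right)}{-151 + T}$ ($W{\left(T,v \right)} = -27 + 3 \frac{v + \frac{4}{-7 + \sqrt{T^{2} + T^{2}}}}{T - 151} = -27 + 3 \frac{v + \frac{4}{-7 + \sqrt{2 T^{2}}}}{-151 + T} = -27 + 3 \frac{v + \frac{4}{-7 + \sqrt{2} \sqrt{T^{2}}}}{-151 + T} = -27 + \frac{3 \left(v + \frac{4}{-7 + \sqrt{2} \sqrt{T^{2}}}\right)}{-151 + T}$)
$W{\left(-10,-23 \right)} - y = \frac{3 \left(4 + \left(-7 + \sqrt{2} \sqrt{\left(-10\right)^{2}}\right) \left(1359 - 23 - -90\right)\right)}{\left(-151 - 10\right) \left(-7 + \sqrt{2} \sqrt{\left(-10\right)^{2}}\right)} - 14840 = \frac{3 \left(4 + \left(-7 + \sqrt{2} \sqrt{100}\right) \left(1359 - 23 + 90\right)\right)}{\left(-161\right) \left(-7 + \sqrt{2} \sqrt{100}\right)} - 14840 = 3 \left(- \frac{1}{161}\right) \frac{1}{-7 + \sqrt{2} \cdot 10} \left(4 + \left(-7 + \sqrt{2} \cdot 10\right) 1426\right) - 14840 = 3 \left(- \frac{1}{161}\right) \frac{1}{-7 + 10 \sqrt{2}} \left(4 + \left(-7 + 10 \sqrt{2}\right) 1426\right) - 14840 = 3 \left(- \frac{1}{161}\right) \frac{1}{-7 + 10 \sqrt{2}} \left(4 - \left(9982 - 14260 \sqrt{2}\right)\right) - 14840 = 3 \left(- \frac{1}{161}\right) \frac{1}{-7 + 10 \sqrt{2}} \left(-9978 + 14260 \sqrt{2}\right) - 14840 = - \frac{3 \left(-9978 + 14260 \sqrt{2}\right)}{161 \left(-7 + 10 \sqrt{2}\right)} - 14840 = -14840 - \frac{3 \left(-9978 + 14260 \sqrt{2}\right)}{161 \left(-7 + 10 \sqrt{2}\right)}$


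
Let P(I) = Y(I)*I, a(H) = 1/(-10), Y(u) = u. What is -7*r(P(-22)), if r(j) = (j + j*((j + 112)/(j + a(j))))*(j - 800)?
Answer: 11561495792/4839 ≈ 2.3892e+6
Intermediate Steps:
a(H) = -⅒
P(I) = I² (P(I) = I*I = I²)
r(j) = (-800 + j)*(j + j*(112 + j)/(-⅒ + j)) (r(j) = (j + j*((j + 112)/(j - ⅒)))*(j - 800) = (j + j*((112 + j)/(-⅒ + j)))*(-800 + j) = (j + j*(112 + j)/(-⅒ + j))*(-800 + j) = (-800 + j)*(j + j*(112 + j)/(-⅒ + j)))
-7*r(P(-22)) = -7*(-22)²*(-895200 - 14881*(-22)² + 20*((-22)²)²)/(-1 + 10*(-22)²) = -3388*(-895200 - 14881*484 + 20*484²)/(-1 + 10*484) = -3388*(-895200 - 7202404 + 20*234256)/(-1 + 4840) = -3388*(-895200 - 7202404 + 4685120)/4839 = -3388*(-3412484)/4839 = -7*(-1651642256/4839) = 11561495792/4839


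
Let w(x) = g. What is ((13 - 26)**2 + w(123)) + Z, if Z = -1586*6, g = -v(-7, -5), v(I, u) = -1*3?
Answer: -9344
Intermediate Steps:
v(I, u) = -3
g = 3 (g = -1*(-3) = 3)
w(x) = 3
Z = -9516
((13 - 26)**2 + w(123)) + Z = ((13 - 26)**2 + 3) - 9516 = ((-13)**2 + 3) - 9516 = (169 + 3) - 9516 = 172 - 9516 = -9344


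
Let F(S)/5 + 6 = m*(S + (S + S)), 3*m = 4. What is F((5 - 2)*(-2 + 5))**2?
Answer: 22500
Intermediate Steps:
m = 4/3 (m = (1/3)*4 = 4/3 ≈ 1.3333)
F(S) = -30 + 20*S (F(S) = -30 + 5*(4*(S + (S + S))/3) = -30 + 5*(4*(S + 2*S)/3) = -30 + 5*(4*(3*S)/3) = -30 + 5*(4*S) = -30 + 20*S)
F((5 - 2)*(-2 + 5))**2 = (-30 + 20*((5 - 2)*(-2 + 5)))**2 = (-30 + 20*(3*3))**2 = (-30 + 20*9)**2 = (-30 + 180)**2 = 150**2 = 22500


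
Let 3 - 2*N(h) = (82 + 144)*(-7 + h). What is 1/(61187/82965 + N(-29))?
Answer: 165930/675374509 ≈ 0.00024569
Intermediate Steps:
N(h) = 1585/2 - 113*h (N(h) = 3/2 - (82 + 144)*(-7 + h)/2 = 3/2 - 113*(-7 + h) = 3/2 - (-1582 + 226*h)/2 = 3/2 + (791 - 113*h) = 1585/2 - 113*h)
1/(61187/82965 + N(-29)) = 1/(61187/82965 + (1585/2 - 113*(-29))) = 1/(61187*(1/82965) + (1585/2 + 3277)) = 1/(61187/82965 + 8139/2) = 1/(675374509/165930) = 165930/675374509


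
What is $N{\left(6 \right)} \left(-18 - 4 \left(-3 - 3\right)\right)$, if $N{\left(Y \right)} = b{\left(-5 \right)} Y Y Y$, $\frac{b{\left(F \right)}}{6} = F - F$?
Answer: $0$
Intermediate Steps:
$b{\left(F \right)} = 0$ ($b{\left(F \right)} = 6 \left(F - F\right) = 6 \cdot 0 = 0$)
$N{\left(Y \right)} = 0$ ($N{\left(Y \right)} = 0 Y Y Y = 0 Y^{2} Y = 0 Y^{3} = 0$)
$N{\left(6 \right)} \left(-18 - 4 \left(-3 - 3\right)\right) = 0 \left(-18 - 4 \left(-3 - 3\right)\right) = 0 \left(-18 - -24\right) = 0 \left(-18 + 24\right) = 0 \cdot 6 = 0$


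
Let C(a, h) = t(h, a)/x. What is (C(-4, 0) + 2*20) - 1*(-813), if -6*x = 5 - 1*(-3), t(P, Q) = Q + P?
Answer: 856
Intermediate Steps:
t(P, Q) = P + Q
x = -4/3 (x = -(5 - 1*(-3))/6 = -(5 + 3)/6 = -1/6*8 = -4/3 ≈ -1.3333)
C(a, h) = -3*a/4 - 3*h/4 (C(a, h) = (h + a)/(-4/3) = (a + h)*(-3/4) = -3*a/4 - 3*h/4)
(C(-4, 0) + 2*20) - 1*(-813) = ((-3/4*(-4) - 3/4*0) + 2*20) - 1*(-813) = ((3 + 0) + 40) + 813 = (3 + 40) + 813 = 43 + 813 = 856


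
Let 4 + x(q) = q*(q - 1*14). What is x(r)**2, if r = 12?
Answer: 784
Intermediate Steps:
x(q) = -4 + q*(-14 + q) (x(q) = -4 + q*(q - 1*14) = -4 + q*(q - 14) = -4 + q*(-14 + q))
x(r)**2 = (-4 + 12**2 - 14*12)**2 = (-4 + 144 - 168)**2 = (-28)**2 = 784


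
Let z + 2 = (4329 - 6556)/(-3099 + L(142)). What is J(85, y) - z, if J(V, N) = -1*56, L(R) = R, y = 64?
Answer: -161905/2957 ≈ -54.753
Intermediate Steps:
J(V, N) = -56
z = -3687/2957 (z = -2 + (4329 - 6556)/(-3099 + 142) = -2 - 2227/(-2957) = -2 - 2227*(-1/2957) = -2 + 2227/2957 = -3687/2957 ≈ -1.2469)
J(85, y) - z = -56 - 1*(-3687/2957) = -56 + 3687/2957 = -161905/2957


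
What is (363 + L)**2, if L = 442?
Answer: 648025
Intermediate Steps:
(363 + L)**2 = (363 + 442)**2 = 805**2 = 648025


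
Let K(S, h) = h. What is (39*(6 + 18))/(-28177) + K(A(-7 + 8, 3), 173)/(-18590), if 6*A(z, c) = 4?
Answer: -22274861/523810430 ≈ -0.042525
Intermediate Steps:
A(z, c) = 2/3 (A(z, c) = (1/6)*4 = 2/3)
(39*(6 + 18))/(-28177) + K(A(-7 + 8, 3), 173)/(-18590) = (39*(6 + 18))/(-28177) + 173/(-18590) = (39*24)*(-1/28177) + 173*(-1/18590) = 936*(-1/28177) - 173/18590 = -936/28177 - 173/18590 = -22274861/523810430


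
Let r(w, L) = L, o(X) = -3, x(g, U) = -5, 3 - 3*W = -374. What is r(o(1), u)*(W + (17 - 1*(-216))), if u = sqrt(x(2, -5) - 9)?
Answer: 1076*I*sqrt(14)/3 ≈ 1342.0*I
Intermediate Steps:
W = 377/3 (W = 1 - 1/3*(-374) = 1 + 374/3 = 377/3 ≈ 125.67)
u = I*sqrt(14) (u = sqrt(-5 - 9) = sqrt(-14) = I*sqrt(14) ≈ 3.7417*I)
r(o(1), u)*(W + (17 - 1*(-216))) = (I*sqrt(14))*(377/3 + (17 - 1*(-216))) = (I*sqrt(14))*(377/3 + (17 + 216)) = (I*sqrt(14))*(377/3 + 233) = (I*sqrt(14))*(1076/3) = 1076*I*sqrt(14)/3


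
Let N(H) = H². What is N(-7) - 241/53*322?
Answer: -75005/53 ≈ -1415.2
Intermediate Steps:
N(-7) - 241/53*322 = (-7)² - 241/53*322 = 49 - 241*1/53*322 = 49 - 241/53*322 = 49 - 77602/53 = -75005/53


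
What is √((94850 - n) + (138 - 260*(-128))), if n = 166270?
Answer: I*√38002 ≈ 194.94*I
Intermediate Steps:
√((94850 - n) + (138 - 260*(-128))) = √((94850 - 1*166270) + (138 - 260*(-128))) = √((94850 - 166270) + (138 + 33280)) = √(-71420 + 33418) = √(-38002) = I*√38002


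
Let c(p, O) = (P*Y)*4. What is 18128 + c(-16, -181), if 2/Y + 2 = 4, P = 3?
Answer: 18140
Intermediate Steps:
Y = 1 (Y = 2/(-2 + 4) = 2/2 = 2*(½) = 1)
c(p, O) = 12 (c(p, O) = (3*1)*4 = 3*4 = 12)
18128 + c(-16, -181) = 18128 + 12 = 18140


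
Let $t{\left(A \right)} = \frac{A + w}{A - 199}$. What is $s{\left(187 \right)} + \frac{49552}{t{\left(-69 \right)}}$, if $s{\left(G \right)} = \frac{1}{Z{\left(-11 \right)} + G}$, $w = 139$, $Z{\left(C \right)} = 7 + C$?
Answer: $- \frac{1215114109}{6405} \approx -1.8971 \cdot 10^{5}$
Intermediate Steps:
$s{\left(G \right)} = \frac{1}{-4 + G}$ ($s{\left(G \right)} = \frac{1}{\left(7 - 11\right) + G} = \frac{1}{-4 + G}$)
$t{\left(A \right)} = \frac{139 + A}{-199 + A}$ ($t{\left(A \right)} = \frac{A + 139}{A - 199} = \frac{139 + A}{-199 + A}$)
$s{\left(187 \right)} + \frac{49552}{t{\left(-69 \right)}} = \frac{1}{-4 + 187} + \frac{49552}{\frac{1}{-199 - 69} \left(139 - 69\right)} = \frac{1}{183} + \frac{49552}{\frac{1}{-268} \cdot 70} = \frac{1}{183} + \frac{49552}{\left(- \frac{1}{268}\right) 70} = \frac{1}{183} + \frac{49552}{- \frac{35}{134}} = \frac{1}{183} + 49552 \left(- \frac{134}{35}\right) = \frac{1}{183} - \frac{6639968}{35} = - \frac{1215114109}{6405}$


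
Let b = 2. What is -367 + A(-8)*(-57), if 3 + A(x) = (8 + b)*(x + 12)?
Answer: -2476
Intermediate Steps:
A(x) = 117 + 10*x (A(x) = -3 + (8 + 2)*(x + 12) = -3 + 10*(12 + x) = -3 + (120 + 10*x) = 117 + 10*x)
-367 + A(-8)*(-57) = -367 + (117 + 10*(-8))*(-57) = -367 + (117 - 80)*(-57) = -367 + 37*(-57) = -367 - 2109 = -2476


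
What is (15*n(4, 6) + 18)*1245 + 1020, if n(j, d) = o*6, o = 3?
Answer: 359580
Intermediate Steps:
n(j, d) = 18 (n(j, d) = 3*6 = 18)
(15*n(4, 6) + 18)*1245 + 1020 = (15*18 + 18)*1245 + 1020 = (270 + 18)*1245 + 1020 = 288*1245 + 1020 = 358560 + 1020 = 359580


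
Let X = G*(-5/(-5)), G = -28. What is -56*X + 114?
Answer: 1682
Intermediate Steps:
X = -28 (X = -(-140)/(-5) = -(-140)*(-1)/5 = -28*1 = -28)
-56*X + 114 = -56*(-28) + 114 = 1568 + 114 = 1682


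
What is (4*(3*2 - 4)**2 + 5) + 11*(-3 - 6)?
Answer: -78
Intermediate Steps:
(4*(3*2 - 4)**2 + 5) + 11*(-3 - 6) = (4*(6 - 4)**2 + 5) + 11*(-9) = (4*2**2 + 5) - 99 = (4*4 + 5) - 99 = (16 + 5) - 99 = 21 - 99 = -78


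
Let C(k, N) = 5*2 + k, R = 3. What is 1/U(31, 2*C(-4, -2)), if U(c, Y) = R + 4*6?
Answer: 1/27 ≈ 0.037037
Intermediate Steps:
C(k, N) = 10 + k
U(c, Y) = 27 (U(c, Y) = 3 + 4*6 = 3 + 24 = 27)
1/U(31, 2*C(-4, -2)) = 1/27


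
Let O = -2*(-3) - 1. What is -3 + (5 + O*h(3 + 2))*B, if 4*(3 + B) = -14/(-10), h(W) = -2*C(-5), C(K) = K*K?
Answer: 2585/4 ≈ 646.25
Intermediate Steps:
C(K) = K²
h(W) = -50 (h(W) = -2*(-5)² = -2*25 = -50)
O = 5 (O = 6 - 1 = 5)
B = -53/20 (B = -3 + (-14/(-10))/4 = -3 + (-14*(-⅒))/4 = -3 + (¼)*(7/5) = -3 + 7/20 = -53/20 ≈ -2.6500)
-3 + (5 + O*h(3 + 2))*B = -3 + (5 + 5*(-50))*(-53/20) = -3 + (5 - 250)*(-53/20) = -3 - 245*(-53/20) = -3 + 2597/4 = 2585/4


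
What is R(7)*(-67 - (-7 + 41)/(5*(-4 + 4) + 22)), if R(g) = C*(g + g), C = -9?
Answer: 95004/11 ≈ 8636.7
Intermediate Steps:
R(g) = -18*g (R(g) = -9*(g + g) = -18*g)
R(7)*(-67 - (-7 + 41)/(5*(-4 + 4) + 22)) = (-18*7)*(-67 - (-7 + 41)/(5*(-4 + 4) + 22)) = -126*(-67 - 34/(5*0 + 22)) = -126*(-67 - 34/(0 + 22)) = -126*(-67 - 34/22) = -126*(-67 - 1*17/11) = -126*(-67 - 17/11) = -126*(-754/11) = 95004/11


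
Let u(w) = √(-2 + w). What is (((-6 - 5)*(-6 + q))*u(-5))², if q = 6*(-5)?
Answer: -1097712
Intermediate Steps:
q = -30
(((-6 - 5)*(-6 + q))*u(-5))² = (((-6 - 5)*(-6 - 30))*√(-2 - 5))² = ((-11*(-36))*√(-7))² = (396*(I*√7))² = (396*I*√7)² = -1097712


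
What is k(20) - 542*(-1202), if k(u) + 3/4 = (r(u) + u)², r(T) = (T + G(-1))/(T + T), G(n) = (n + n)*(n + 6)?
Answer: 10430293/16 ≈ 6.5189e+5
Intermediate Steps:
G(n) = 2*n*(6 + n) (G(n) = (2*n)*(6 + n) = 2*n*(6 + n))
r(T) = (-10 + T)/(2*T) (r(T) = (T + 2*(-1)*(6 - 1))/(T + T) = (T + 2*(-1)*5)/((2*T)) = (T - 10)*(1/(2*T)) = (-10 + T)*(1/(2*T)) = (-10 + T)/(2*T))
k(u) = -¾ + (u + (-10 + u)/(2*u))² (k(u) = -¾ + ((-10 + u)/(2*u) + u)² = -¾ + (u + (-10 + u)/(2*u))²)
k(20) - 542*(-1202) = (-¾ + (¼)*(-10 + 20 + 2*20²)²/20²) - 542*(-1202) = (-¾ + (¼)*(1/400)*(-10 + 20 + 2*400)²) + 651484 = (-¾ + (¼)*(1/400)*(-10 + 20 + 800)²) + 651484 = (-¾ + (¼)*(1/400)*810²) + 651484 = (-¾ + (¼)*(1/400)*656100) + 651484 = (-¾ + 6561/16) + 651484 = 6549/16 + 651484 = 10430293/16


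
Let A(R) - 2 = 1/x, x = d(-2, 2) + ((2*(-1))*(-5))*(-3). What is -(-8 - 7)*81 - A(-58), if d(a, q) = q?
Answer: 33965/28 ≈ 1213.0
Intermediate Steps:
x = -28 (x = 2 + ((2*(-1))*(-5))*(-3) = 2 - 2*(-5)*(-3) = 2 + 10*(-3) = 2 - 30 = -28)
A(R) = 55/28 (A(R) = 2 + 1/(-28) = 2 - 1/28 = 55/28)
-(-8 - 7)*81 - A(-58) = -(-8 - 7)*81 - 1*55/28 = -1*(-15)*81 - 55/28 = 15*81 - 55/28 = 1215 - 55/28 = 33965/28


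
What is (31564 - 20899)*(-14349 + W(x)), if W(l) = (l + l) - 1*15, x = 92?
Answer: -151229700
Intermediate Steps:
W(l) = -15 + 2*l (W(l) = 2*l - 15 = -15 + 2*l)
(31564 - 20899)*(-14349 + W(x)) = (31564 - 20899)*(-14349 + (-15 + 2*92)) = 10665*(-14349 + (-15 + 184)) = 10665*(-14349 + 169) = 10665*(-14180) = -151229700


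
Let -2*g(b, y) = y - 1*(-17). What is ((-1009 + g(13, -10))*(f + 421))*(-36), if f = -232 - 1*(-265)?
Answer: 16548300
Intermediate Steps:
g(b, y) = -17/2 - y/2 (g(b, y) = -(y - 1*(-17))/2 = -(y + 17)/2 = -(17 + y)/2 = -17/2 - y/2)
f = 33 (f = -232 + 265 = 33)
((-1009 + g(13, -10))*(f + 421))*(-36) = ((-1009 + (-17/2 - ½*(-10)))*(33 + 421))*(-36) = ((-1009 + (-17/2 + 5))*454)*(-36) = ((-1009 - 7/2)*454)*(-36) = -2025/2*454*(-36) = -459675*(-36) = 16548300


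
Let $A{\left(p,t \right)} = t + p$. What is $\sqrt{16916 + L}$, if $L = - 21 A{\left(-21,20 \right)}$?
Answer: $\sqrt{16937} \approx 130.14$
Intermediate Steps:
$A{\left(p,t \right)} = p + t$
$L = 21$ ($L = - 21 \left(-21 + 20\right) = \left(-21\right) \left(-1\right) = 21$)
$\sqrt{16916 + L} = \sqrt{16916 + 21} = \sqrt{16937}$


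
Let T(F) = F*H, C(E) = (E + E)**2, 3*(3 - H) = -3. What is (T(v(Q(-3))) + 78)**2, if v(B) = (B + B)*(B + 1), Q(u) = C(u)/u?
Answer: 1285956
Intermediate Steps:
H = 4 (H = 3 - 1/3*(-3) = 3 + 1 = 4)
C(E) = 4*E**2 (C(E) = (2*E)**2 = 4*E**2)
Q(u) = 4*u (Q(u) = (4*u**2)/u = 4*u)
v(B) = 2*B*(1 + B) (v(B) = (2*B)*(1 + B) = 2*B*(1 + B))
T(F) = 4*F (T(F) = F*4 = 4*F)
(T(v(Q(-3))) + 78)**2 = (4*(2*(4*(-3))*(1 + 4*(-3))) + 78)**2 = (4*(2*(-12)*(1 - 12)) + 78)**2 = (4*(2*(-12)*(-11)) + 78)**2 = (4*264 + 78)**2 = (1056 + 78)**2 = 1134**2 = 1285956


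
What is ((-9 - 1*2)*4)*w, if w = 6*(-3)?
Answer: 792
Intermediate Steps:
w = -18
((-9 - 1*2)*4)*w = ((-9 - 1*2)*4)*(-18) = ((-9 - 2)*4)*(-18) = -11*4*(-18) = -44*(-18) = 792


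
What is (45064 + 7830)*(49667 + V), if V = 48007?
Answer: 5166368556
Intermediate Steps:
(45064 + 7830)*(49667 + V) = (45064 + 7830)*(49667 + 48007) = 52894*97674 = 5166368556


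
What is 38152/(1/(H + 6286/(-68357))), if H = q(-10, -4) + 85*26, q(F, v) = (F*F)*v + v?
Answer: 4709729189312/68357 ≈ 6.8899e+7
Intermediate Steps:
q(F, v) = v + v*F² (q(F, v) = F²*v + v = v*F² + v = v + v*F²)
H = 1806 (H = -4*(1 + (-10)²) + 85*26 = -4*(1 + 100) + 2210 = -4*101 + 2210 = -404 + 2210 = 1806)
38152/(1/(H + 6286/(-68357))) = 38152/(1/(1806 + 6286/(-68357))) = 38152/(1/(1806 + 6286*(-1/68357))) = 38152/(1/(1806 - 6286/68357)) = 38152/(1/(123446456/68357)) = 38152/(68357/123446456) = 38152*(123446456/68357) = 4709729189312/68357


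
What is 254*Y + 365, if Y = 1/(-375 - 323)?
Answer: 127258/349 ≈ 364.64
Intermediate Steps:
Y = -1/698 (Y = 1/(-698) = -1/698 ≈ -0.0014327)
254*Y + 365 = 254*(-1/698) + 365 = -127/349 + 365 = 127258/349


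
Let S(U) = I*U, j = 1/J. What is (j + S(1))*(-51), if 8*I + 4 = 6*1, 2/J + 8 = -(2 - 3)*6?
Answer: 153/4 ≈ 38.250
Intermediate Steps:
J = -1 (J = 2/(-8 - (2 - 3)*6) = 2/(-8 - 1*(-1)*6) = 2/(-8 + 1*6) = 2/(-8 + 6) = 2/(-2) = 2*(-1/2) = -1)
I = 1/4 (I = -1/2 + (6*1)/8 = -1/2 + (1/8)*6 = -1/2 + 3/4 = 1/4 ≈ 0.25000)
j = -1 (j = 1/(-1) = -1)
S(U) = U/4
(j + S(1))*(-51) = (-1 + (1/4)*1)*(-51) = (-1 + 1/4)*(-51) = -3/4*(-51) = 153/4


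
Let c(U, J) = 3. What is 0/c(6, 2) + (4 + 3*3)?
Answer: 13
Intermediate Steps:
0/c(6, 2) + (4 + 3*3) = 0/3 + (4 + 3*3) = 0*(⅓) + (4 + 9) = 0 + 13 = 13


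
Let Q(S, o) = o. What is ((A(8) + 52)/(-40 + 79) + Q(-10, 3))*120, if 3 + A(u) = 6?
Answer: 6880/13 ≈ 529.23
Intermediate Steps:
A(u) = 3 (A(u) = -3 + 6 = 3)
((A(8) + 52)/(-40 + 79) + Q(-10, 3))*120 = ((3 + 52)/(-40 + 79) + 3)*120 = (55/39 + 3)*120 = (172/39)*120 = 6880/13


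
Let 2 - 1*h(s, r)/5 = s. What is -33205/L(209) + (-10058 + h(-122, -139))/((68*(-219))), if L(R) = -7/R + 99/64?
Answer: -1102348656321/50243126 ≈ -21940.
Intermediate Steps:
h(s, r) = 10 - 5*s
L(R) = 99/64 - 7/R (L(R) = -7/R + 99*(1/64) = -7/R + 99/64 = 99/64 - 7/R)
-33205/L(209) + (-10058 + h(-122, -139))/((68*(-219))) = -33205/(99/64 - 7/209) + (-10058 + (10 - 5*(-122)))/((68*(-219))) = -33205/(99/64 - 7*1/209) + (-10058 + (10 + 610))/(-14892) = -33205/(99/64 - 7/209) + (-10058 + 620)*(-1/14892) = -33205/20243/13376 - 9438*(-1/14892) = -33205*13376/20243 + 1573/2482 = -444150080/20243 + 1573/2482 = -1102348656321/50243126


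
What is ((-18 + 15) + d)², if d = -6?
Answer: 81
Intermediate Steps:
((-18 + 15) + d)² = ((-18 + 15) - 6)² = (-3 - 6)² = (-9)² = 81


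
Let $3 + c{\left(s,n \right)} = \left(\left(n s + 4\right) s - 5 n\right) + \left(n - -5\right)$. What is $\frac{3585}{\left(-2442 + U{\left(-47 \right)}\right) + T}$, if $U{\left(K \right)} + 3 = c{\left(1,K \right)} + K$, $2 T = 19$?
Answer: $- \frac{2390}{1557} \approx -1.535$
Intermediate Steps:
$T = \frac{19}{2}$ ($T = \frac{1}{2} \cdot 19 = \frac{19}{2} \approx 9.5$)
$c{\left(s,n \right)} = 2 - 4 n + s \left(4 + n s\right)$ ($c{\left(s,n \right)} = -3 - \left(-5 + 4 n - \left(n s + 4\right) s\right) = -3 - \left(-5 + 4 n - \left(4 + n s\right) s\right) = -3 - \left(-5 + 4 n - s \left(4 + n s\right)\right) = -3 + \left(5 - 4 n + s \left(4 + n s\right)\right) = 2 - 4 n + s \left(4 + n s\right)$)
$U{\left(K \right)} = 3 - 2 K$ ($U{\left(K \right)} = -3 + \left(\left(2 - 4 K + 4 \cdot 1 + K 1^{2}\right) + K\right) = -3 + \left(\left(2 - 4 K + 4 + K 1\right) + K\right) = -3 + \left(\left(2 - 4 K + 4 + K\right) + K\right) = -3 - \left(-6 + 2 K\right) = 3 - 2 K$)
$\frac{3585}{\left(-2442 + U{\left(-47 \right)}\right) + T} = \frac{3585}{\left(-2442 + \left(3 - -94\right)\right) + \frac{19}{2}} = \frac{3585}{\left(-2442 + \left(3 + 94\right)\right) + \frac{19}{2}} = \frac{3585}{\left(-2442 + 97\right) + \frac{19}{2}} = \frac{3585}{-2345 + \frac{19}{2}} = \frac{3585}{- \frac{4671}{2}} = 3585 \left(- \frac{2}{4671}\right) = - \frac{2390}{1557}$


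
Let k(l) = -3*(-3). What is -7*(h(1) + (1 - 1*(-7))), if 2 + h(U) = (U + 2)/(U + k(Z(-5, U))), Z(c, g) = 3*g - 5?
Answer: -441/10 ≈ -44.100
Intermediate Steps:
Z(c, g) = -5 + 3*g
k(l) = 9
h(U) = -2 + (2 + U)/(9 + U) (h(U) = -2 + (U + 2)/(U + 9) = -2 + (2 + U)/(9 + U))
-7*(h(1) + (1 - 1*(-7))) = -7*((-16 - 1*1)/(9 + 1) + (1 - 1*(-7))) = -7*((-16 - 1)/10 + (1 + 7)) = -7*((⅒)*(-17) + 8) = -7*(-17/10 + 8) = -7*63/10 = -441/10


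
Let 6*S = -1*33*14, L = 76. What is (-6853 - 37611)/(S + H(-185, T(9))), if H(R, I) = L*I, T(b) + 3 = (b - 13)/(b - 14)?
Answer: 222320/1221 ≈ 182.08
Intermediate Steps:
T(b) = -3 + (-13 + b)/(-14 + b) (T(b) = -3 + (b - 13)/(b - 14) = -3 + (-13 + b)/(-14 + b))
H(R, I) = 76*I
S = -77 (S = (-1*33*14)/6 = (-33*14)/6 = (1/6)*(-462) = -77)
(-6853 - 37611)/(S + H(-185, T(9))) = (-6853 - 37611)/(-77 + 76*((29 - 2*9)/(-14 + 9))) = -44464/(-77 + 76*((29 - 18)/(-5))) = -44464/(-77 + 76*(-1/5*11)) = -44464/(-77 + 76*(-11/5)) = -44464/(-77 - 836/5) = -44464/(-1221/5) = -44464*(-5/1221) = 222320/1221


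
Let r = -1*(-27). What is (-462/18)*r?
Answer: -693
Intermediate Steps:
r = 27
(-462/18)*r = -462/18*27 = -21*11/9*27 = -77/3*27 = -693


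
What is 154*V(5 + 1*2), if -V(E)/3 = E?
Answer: -3234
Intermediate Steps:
V(E) = -3*E
154*V(5 + 1*2) = 154*(-3*(5 + 1*2)) = 154*(-3*(5 + 2)) = 154*(-3*7) = 154*(-21) = -3234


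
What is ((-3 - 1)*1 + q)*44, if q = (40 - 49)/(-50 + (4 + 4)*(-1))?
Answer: -4906/29 ≈ -169.17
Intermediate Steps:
q = 9/58 (q = -9/(-50 + 8*(-1)) = -9/(-50 - 8) = -9/(-58) = -9*(-1/58) = 9/58 ≈ 0.15517)
((-3 - 1)*1 + q)*44 = ((-3 - 1)*1 + 9/58)*44 = (-4*1 + 9/58)*44 = (-4 + 9/58)*44 = -223/58*44 = -4906/29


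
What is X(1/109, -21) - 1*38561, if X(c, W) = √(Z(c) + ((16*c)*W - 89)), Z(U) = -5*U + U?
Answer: -38561 + I*√1094469/109 ≈ -38561.0 + 9.5979*I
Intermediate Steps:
Z(U) = -4*U
X(c, W) = √(-89 - 4*c + 16*W*c) (X(c, W) = √(-4*c + ((16*c)*W - 89)) = √(-4*c + (16*W*c - 89)) = √(-4*c + (-89 + 16*W*c)) = √(-89 - 4*c + 16*W*c))
X(1/109, -21) - 1*38561 = √(-89 - 4/109 + 16*(-21)/109) - 1*38561 = √(-89 - 4*1/109 + 16*(-21)*(1/109)) - 38561 = √(-89 - 4/109 - 336/109) - 38561 = √(-10041/109) - 38561 = I*√1094469/109 - 38561 = -38561 + I*√1094469/109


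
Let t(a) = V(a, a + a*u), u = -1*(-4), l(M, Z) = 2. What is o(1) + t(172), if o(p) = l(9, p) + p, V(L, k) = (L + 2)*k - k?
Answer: 148783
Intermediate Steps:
u = 4
V(L, k) = -k + k*(2 + L) (V(L, k) = (2 + L)*k - k = k*(2 + L) - k = -k + k*(2 + L))
t(a) = 5*a*(1 + a) (t(a) = (a + a*4)*(1 + a) = (a + 4*a)*(1 + a) = (5*a)*(1 + a) = 5*a*(1 + a))
o(p) = 2 + p
o(1) + t(172) = (2 + 1) + 5*172*(1 + 172) = 3 + 5*172*173 = 3 + 148780 = 148783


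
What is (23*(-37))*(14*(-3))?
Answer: 35742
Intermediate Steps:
(23*(-37))*(14*(-3)) = -851*(-42) = 35742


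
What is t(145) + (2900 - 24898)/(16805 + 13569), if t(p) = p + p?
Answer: 4393231/15187 ≈ 289.28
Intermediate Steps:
t(p) = 2*p
t(145) + (2900 - 24898)/(16805 + 13569) = 2*145 + (2900 - 24898)/(16805 + 13569) = 290 - 21998/30374 = 290 - 21998*1/30374 = 290 - 10999/15187 = 4393231/15187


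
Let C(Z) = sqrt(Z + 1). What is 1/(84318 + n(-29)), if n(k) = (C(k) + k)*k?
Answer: 85159/7252078829 + 58*I*sqrt(7)/7252078829 ≈ 1.1743e-5 + 2.116e-8*I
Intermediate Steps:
C(Z) = sqrt(1 + Z)
n(k) = k*(k + sqrt(1 + k)) (n(k) = (sqrt(1 + k) + k)*k = (k + sqrt(1 + k))*k = k*(k + sqrt(1 + k)))
1/(84318 + n(-29)) = 1/(84318 - 29*(-29 + sqrt(1 - 29))) = 1/(84318 - 29*(-29 + sqrt(-28))) = 1/(84318 - 29*(-29 + 2*I*sqrt(7))) = 1/(84318 + (841 - 58*I*sqrt(7))) = 1/(85159 - 58*I*sqrt(7))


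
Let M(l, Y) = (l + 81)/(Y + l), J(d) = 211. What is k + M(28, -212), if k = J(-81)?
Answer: 38715/184 ≈ 210.41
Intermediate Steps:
M(l, Y) = (81 + l)/(Y + l)
k = 211
k + M(28, -212) = 211 + (81 + 28)/(-212 + 28) = 211 + 109/(-184) = 211 - 1/184*109 = 211 - 109/184 = 38715/184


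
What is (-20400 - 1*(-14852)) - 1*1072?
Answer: -6620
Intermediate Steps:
(-20400 - 1*(-14852)) - 1*1072 = (-20400 + 14852) - 1072 = -5548 - 1072 = -6620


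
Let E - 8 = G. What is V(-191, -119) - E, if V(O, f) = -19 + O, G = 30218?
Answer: -30436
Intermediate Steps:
E = 30226 (E = 8 + 30218 = 30226)
V(-191, -119) - E = (-19 - 191) - 1*30226 = -210 - 30226 = -30436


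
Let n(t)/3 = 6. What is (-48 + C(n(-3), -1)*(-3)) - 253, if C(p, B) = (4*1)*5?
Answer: -361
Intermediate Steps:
n(t) = 18 (n(t) = 3*6 = 18)
C(p, B) = 20 (C(p, B) = 4*5 = 20)
(-48 + C(n(-3), -1)*(-3)) - 253 = (-48 + 20*(-3)) - 253 = (-48 - 60) - 253 = -108 - 253 = -361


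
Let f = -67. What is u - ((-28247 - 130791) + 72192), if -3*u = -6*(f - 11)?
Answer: 86690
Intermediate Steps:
u = -156 (u = -(-2)*(-67 - 11) = -(-2)*(-78) = -⅓*468 = -156)
u - ((-28247 - 130791) + 72192) = -156 - ((-28247 - 130791) + 72192) = -156 - (-159038 + 72192) = -156 - 1*(-86846) = -156 + 86846 = 86690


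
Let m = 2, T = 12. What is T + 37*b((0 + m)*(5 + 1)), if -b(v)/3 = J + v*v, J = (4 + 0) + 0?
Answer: -16416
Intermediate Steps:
J = 4 (J = 4 + 0 = 4)
b(v) = -12 - 3*v² (b(v) = -3*(4 + v*v) = -3*(4 + v²) = -12 - 3*v²)
T + 37*b((0 + m)*(5 + 1)) = 12 + 37*(-12 - 3*(0 + 2)²*(5 + 1)²) = 12 + 37*(-12 - 3*(2*6)²) = 12 + 37*(-12 - 3*12²) = 12 + 37*(-12 - 3*144) = 12 + 37*(-12 - 432) = 12 + 37*(-444) = 12 - 16428 = -16416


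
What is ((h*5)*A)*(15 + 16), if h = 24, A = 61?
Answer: 226920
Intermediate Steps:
((h*5)*A)*(15 + 16) = ((24*5)*61)*(15 + 16) = (120*61)*31 = 7320*31 = 226920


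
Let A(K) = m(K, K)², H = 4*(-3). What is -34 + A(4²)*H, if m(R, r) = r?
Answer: -3106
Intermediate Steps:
H = -12
A(K) = K²
-34 + A(4²)*H = -34 + (4²)²*(-12) = -34 + 16²*(-12) = -34 + 256*(-12) = -34 - 3072 = -3106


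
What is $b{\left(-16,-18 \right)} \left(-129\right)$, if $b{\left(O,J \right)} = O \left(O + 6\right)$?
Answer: $-20640$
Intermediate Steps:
$b{\left(O,J \right)} = O \left(6 + O\right)$
$b{\left(-16,-18 \right)} \left(-129\right) = - 16 \left(6 - 16\right) \left(-129\right) = \left(-16\right) \left(-10\right) \left(-129\right) = 160 \left(-129\right) = -20640$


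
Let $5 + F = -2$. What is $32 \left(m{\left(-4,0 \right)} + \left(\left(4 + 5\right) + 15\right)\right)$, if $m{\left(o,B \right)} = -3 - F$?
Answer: $896$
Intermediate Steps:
$F = -7$ ($F = -5 - 2 = -7$)
$m{\left(o,B \right)} = 4$ ($m{\left(o,B \right)} = -3 - -7 = -3 + 7 = 4$)
$32 \left(m{\left(-4,0 \right)} + \left(\left(4 + 5\right) + 15\right)\right) = 32 \left(4 + \left(\left(4 + 5\right) + 15\right)\right) = 32 \left(4 + \left(9 + 15\right)\right) = 32 \left(4 + 24\right) = 32 \cdot 28 = 896$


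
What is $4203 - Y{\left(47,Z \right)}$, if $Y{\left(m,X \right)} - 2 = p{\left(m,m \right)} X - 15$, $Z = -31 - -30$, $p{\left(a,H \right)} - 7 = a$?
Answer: $4270$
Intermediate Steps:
$p{\left(a,H \right)} = 7 + a$
$Z = -1$ ($Z = -31 + 30 = -1$)
$Y{\left(m,X \right)} = -13 + X \left(7 + m\right)$ ($Y{\left(m,X \right)} = 2 + \left(\left(7 + m\right) X - 15\right) = 2 + \left(X \left(7 + m\right) - 15\right) = 2 + \left(-15 + X \left(7 + m\right)\right) = -13 + X \left(7 + m\right)$)
$4203 - Y{\left(47,Z \right)} = 4203 - \left(-13 - \left(7 + 47\right)\right) = 4203 - \left(-13 - 54\right) = 4203 - -67 = 4203 + 67 = 4270$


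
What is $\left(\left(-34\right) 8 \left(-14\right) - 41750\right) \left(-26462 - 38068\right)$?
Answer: $2448397260$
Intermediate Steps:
$\left(\left(-34\right) 8 \left(-14\right) - 41750\right) \left(-26462 - 38068\right) = \left(\left(-272\right) \left(-14\right) - 41750\right) \left(-64530\right) = \left(3808 - 41750\right) \left(-64530\right) = \left(-37942\right) \left(-64530\right) = 2448397260$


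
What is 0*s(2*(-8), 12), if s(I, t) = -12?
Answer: 0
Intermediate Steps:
0*s(2*(-8), 12) = 0*(-12) = 0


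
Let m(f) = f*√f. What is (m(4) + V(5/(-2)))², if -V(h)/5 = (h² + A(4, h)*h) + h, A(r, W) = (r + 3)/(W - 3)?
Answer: 1375929/1936 ≈ 710.71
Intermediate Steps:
A(r, W) = (3 + r)/(-3 + W)
V(h) = -5*h - 5*h² - 35*h/(-3 + h) (V(h) = -5*((h² + ((3 + 4)/(-3 + h))*h) + h) = -5*((h² + (7/(-3 + h))*h) + h) = -5*((h² + 7*h/(-3 + h)) + h) = -5*(h + h² + 7*h/(-3 + h)) = -5*h - 5*h² - 35*h/(-3 + h))
m(f) = f^(3/2)
(m(4) + V(5/(-2)))² = (4^(3/2) + 5*(5/(-2))*(-4 - (5/(-2))² + 2*(5/(-2)))/(-3 + 5/(-2)))² = (8 + 5*(5*(-½))*(-4 - (5*(-½))² + 2*(5*(-½)))/(-3 + 5*(-½)))² = (8 + 5*(-5/2)*(-4 - (-5/2)² + 2*(-5/2))/(-3 - 5/2))² = (8 + 5*(-5/2)*(-4 - 1*25/4 - 5)/(-11/2))² = (8 + 5*(-5/2)*(-2/11)*(-4 - 25/4 - 5))² = (8 + 5*(-5/2)*(-2/11)*(-61/4))² = (8 - 1525/44)² = (-1173/44)² = 1375929/1936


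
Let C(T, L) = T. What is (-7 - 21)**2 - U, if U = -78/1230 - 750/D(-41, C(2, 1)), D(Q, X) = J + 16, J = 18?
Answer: 2809336/3485 ≈ 806.12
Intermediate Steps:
D(Q, X) = 34 (D(Q, X) = 18 + 16 = 34)
U = -77096/3485 (U = -78/1230 - 750/34 = -78*1/1230 - 750*1/34 = -13/205 - 375/17 = -77096/3485 ≈ -22.122)
(-7 - 21)**2 - U = (-7 - 21)**2 - 1*(-77096/3485) = (-28)**2 + 77096/3485 = 784 + 77096/3485 = 2809336/3485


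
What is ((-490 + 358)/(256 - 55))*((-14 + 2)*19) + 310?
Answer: 30802/67 ≈ 459.73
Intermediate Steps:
((-490 + 358)/(256 - 55))*((-14 + 2)*19) + 310 = (-132/201)*(-12*19) + 310 = -132*1/201*(-228) + 310 = -44/67*(-228) + 310 = 10032/67 + 310 = 30802/67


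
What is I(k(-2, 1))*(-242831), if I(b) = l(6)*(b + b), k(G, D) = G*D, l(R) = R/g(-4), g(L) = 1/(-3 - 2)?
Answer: -29139720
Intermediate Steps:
g(L) = -⅕ (g(L) = 1/(-5) = -⅕)
l(R) = -5*R (l(R) = R/(-⅕) = R*(-5) = -5*R)
k(G, D) = D*G
I(b) = -60*b (I(b) = (-5*6)*(b + b) = -60*b)
I(k(-2, 1))*(-242831) = -60*(-2)*(-242831) = 120*(-242831) = -29139720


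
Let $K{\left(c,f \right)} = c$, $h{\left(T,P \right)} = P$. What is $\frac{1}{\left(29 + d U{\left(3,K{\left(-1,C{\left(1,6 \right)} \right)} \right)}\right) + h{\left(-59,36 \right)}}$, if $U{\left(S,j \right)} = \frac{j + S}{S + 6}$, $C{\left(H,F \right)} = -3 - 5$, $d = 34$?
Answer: $\frac{9}{653} \approx 0.013783$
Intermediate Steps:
$C{\left(H,F \right)} = -8$ ($C{\left(H,F \right)} = -3 - 5 = -8$)
$U{\left(S,j \right)} = \frac{S + j}{6 + S}$
$\frac{1}{\left(29 + d U{\left(3,K{\left(-1,C{\left(1,6 \right)} \right)} \right)}\right) + h{\left(-59,36 \right)}} = \frac{1}{\left(29 + 34 \frac{3 - 1}{6 + 3}\right) + 36} = \frac{1}{\left(29 + 34 \cdot \frac{1}{9} \cdot 2\right) + 36} = \frac{1}{\left(29 + 34 \cdot \frac{2}{9}\right) + 36} = \frac{1}{\left(29 + \frac{68}{9}\right) + 36} = \frac{1}{\frac{329}{9} + 36} = \frac{1}{\frac{653}{9}} = \frac{9}{653}$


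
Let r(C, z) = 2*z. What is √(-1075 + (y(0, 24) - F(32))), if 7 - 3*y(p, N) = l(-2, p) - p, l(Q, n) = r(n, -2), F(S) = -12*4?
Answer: I*√9210/3 ≈ 31.99*I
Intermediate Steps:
F(S) = -48
l(Q, n) = -4 (l(Q, n) = 2*(-2) = -4)
y(p, N) = 11/3 + p/3 (y(p, N) = 7/3 - (-4 - p)/3 = 7/3 + (4/3 + p/3) = 11/3 + p/3)
√(-1075 + (y(0, 24) - F(32))) = √(-1075 + ((11/3 + (⅓)*0) - 1*(-48))) = √(-1075 + ((11/3 + 0) + 48)) = √(-1075 + (11/3 + 48)) = √(-1075 + 155/3) = √(-3070/3) = I*√9210/3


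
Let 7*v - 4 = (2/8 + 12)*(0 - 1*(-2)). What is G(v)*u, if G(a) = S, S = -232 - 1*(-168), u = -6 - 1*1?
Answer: 448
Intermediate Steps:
u = -7 (u = -6 - 1 = -7)
v = 57/14 (v = 4/7 + ((2/8 + 12)*(0 - 1*(-2)))/7 = 4/7 + ((2*(⅛) + 12)*(0 + 2))/7 = 4/7 + ((¼ + 12)*2)/7 = 4/7 + ((49/4)*2)/7 = 4/7 + (⅐)*(49/2) = 4/7 + 7/2 = 57/14 ≈ 4.0714)
S = -64 (S = -232 + 168 = -64)
G(a) = -64
G(v)*u = -64*(-7) = 448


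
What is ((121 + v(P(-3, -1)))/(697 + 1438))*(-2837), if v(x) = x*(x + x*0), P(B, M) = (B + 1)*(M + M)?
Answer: -388669/2135 ≈ -182.05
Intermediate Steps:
P(B, M) = 2*M*(1 + B) (P(B, M) = (1 + B)*(2*M) = 2*M*(1 + B))
v(x) = x² (v(x) = x*(x + 0) = x*x = x²)
((121 + v(P(-3, -1)))/(697 + 1438))*(-2837) = ((121 + (2*(-1)*(1 - 3))²)/(697 + 1438))*(-2837) = ((121 + (2*(-1)*(-2))²)/2135)*(-2837) = ((121 + 4²)*(1/2135))*(-2837) = ((121 + 16)*(1/2135))*(-2837) = (137*(1/2135))*(-2837) = (137/2135)*(-2837) = -388669/2135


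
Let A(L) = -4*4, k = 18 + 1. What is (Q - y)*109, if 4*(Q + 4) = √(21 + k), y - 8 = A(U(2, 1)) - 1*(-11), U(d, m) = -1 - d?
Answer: -763 + 109*√10/2 ≈ -590.66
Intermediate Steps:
k = 19
A(L) = -16
y = 3 (y = 8 + (-16 - 1*(-11)) = 8 + (-16 + 11) = 8 - 5 = 3)
Q = -4 + √10/2 (Q = -4 + √(21 + 19)/4 = -4 + √40/4 = -4 + (2*√10)/4 = -4 + √10/2 ≈ -2.4189)
(Q - y)*109 = ((-4 + √10/2) - 1*3)*109 = ((-4 + √10/2) - 3)*109 = (-7 + √10/2)*109 = -763 + 109*√10/2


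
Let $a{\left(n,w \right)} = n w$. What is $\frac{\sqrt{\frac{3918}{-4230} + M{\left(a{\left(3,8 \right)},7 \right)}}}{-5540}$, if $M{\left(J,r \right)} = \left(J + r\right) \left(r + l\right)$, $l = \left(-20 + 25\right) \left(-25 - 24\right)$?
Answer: $- \frac{i \sqrt{3667510815}}{3905700} \approx - 0.015506 i$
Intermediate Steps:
$l = -245$ ($l = 5 \left(-49\right) = -245$)
$M{\left(J,r \right)} = \left(-245 + r\right) \left(J + r\right)$ ($M{\left(J,r \right)} = \left(J + r\right) \left(r - 245\right) = \left(J + r\right) \left(-245 + r\right) = \left(-245 + r\right) \left(J + r\right)$)
$\frac{\sqrt{\frac{3918}{-4230} + M{\left(a{\left(3,8 \right)},7 \right)}}}{-5540} = \frac{\sqrt{\frac{3918}{-4230} - \left(1715 - 49 - 3 \cdot 8 \cdot 7 + 245 \cdot 3 \cdot 8\right)}}{-5540} = \sqrt{3918 \left(- \frac{1}{4230}\right) + \left(49 - 5880 - 1715 + 24 \cdot 7\right)} \left(- \frac{1}{5540}\right) = \sqrt{- \frac{653}{705} + \left(49 - 5880 - 1715 + 168\right)} \left(- \frac{1}{5540}\right) = \sqrt{- \frac{653}{705} - 7378} \left(- \frac{1}{5540}\right) = \sqrt{- \frac{5202143}{705}} \left(- \frac{1}{5540}\right) = \frac{i \sqrt{3667510815}}{705} \left(- \frac{1}{5540}\right) = - \frac{i \sqrt{3667510815}}{3905700}$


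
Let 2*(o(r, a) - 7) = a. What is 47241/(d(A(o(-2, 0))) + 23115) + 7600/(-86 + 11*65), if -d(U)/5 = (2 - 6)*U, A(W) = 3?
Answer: 22871621/1619675 ≈ 14.121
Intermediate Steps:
o(r, a) = 7 + a/2
d(U) = 20*U (d(U) = -5*(2 - 6)*U = -(-20)*U = 20*U)
47241/(d(A(o(-2, 0))) + 23115) + 7600/(-86 + 11*65) = 47241/(20*3 + 23115) + 7600/(-86 + 11*65) = 47241/(60 + 23115) + 7600/(-86 + 715) = 47241/23175 + 7600/629 = 47241*(1/23175) + 7600*(1/629) = 5249/2575 + 7600/629 = 22871621/1619675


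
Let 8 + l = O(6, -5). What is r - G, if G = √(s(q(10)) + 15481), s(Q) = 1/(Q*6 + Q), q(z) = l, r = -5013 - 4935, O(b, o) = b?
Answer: -9948 - √3034262/14 ≈ -10072.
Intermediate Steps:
r = -9948
l = -2 (l = -8 + 6 = -2)
q(z) = -2
s(Q) = 1/(7*Q) (s(Q) = 1/(6*Q + Q) = 1/(7*Q))
G = √3034262/14 (G = √((⅐)/(-2) + 15481) = √((⅐)*(-½) + 15481) = √(-1/14 + 15481) = √(216733/14) = √3034262/14 ≈ 124.42)
r - G = -9948 - √3034262/14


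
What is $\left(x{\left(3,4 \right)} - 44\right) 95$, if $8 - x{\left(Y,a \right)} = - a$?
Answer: $-3040$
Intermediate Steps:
$x{\left(Y,a \right)} = 8 + a$ ($x{\left(Y,a \right)} = 8 - - a = 8 + a$)
$\left(x{\left(3,4 \right)} - 44\right) 95 = \left(\left(8 + 4\right) - 44\right) 95 = \left(12 - 44\right) 95 = \left(-32\right) 95 = -3040$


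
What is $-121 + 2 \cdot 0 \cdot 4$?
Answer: $-121$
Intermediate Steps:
$-121 + 2 \cdot 0 \cdot 4 = -121 + 0 \cdot 4 = -121 + 0 = -121$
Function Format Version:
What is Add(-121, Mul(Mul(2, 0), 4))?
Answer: -121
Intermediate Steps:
Add(-121, Mul(Mul(2, 0), 4)) = Add(-121, Mul(0, 4)) = Add(-121, 0) = -121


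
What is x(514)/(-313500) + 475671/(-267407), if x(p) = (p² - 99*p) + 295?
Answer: -5892638021/2395202700 ≈ -2.4602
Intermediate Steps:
x(p) = 295 + p² - 99*p
x(514)/(-313500) + 475671/(-267407) = (295 + 514² - 99*514)/(-313500) + 475671/(-267407) = (295 + 264196 - 50886)*(-1/313500) + 475671*(-1/267407) = 213605*(-1/313500) - 67953/38201 = -42721/62700 - 67953/38201 = -5892638021/2395202700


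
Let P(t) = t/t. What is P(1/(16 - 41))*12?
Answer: 12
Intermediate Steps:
P(t) = 1
P(1/(16 - 41))*12 = 1*12 = 12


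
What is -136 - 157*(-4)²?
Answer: -2648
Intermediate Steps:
-136 - 157*(-4)² = -136 - 157*16 = -136 - 2512 = -2648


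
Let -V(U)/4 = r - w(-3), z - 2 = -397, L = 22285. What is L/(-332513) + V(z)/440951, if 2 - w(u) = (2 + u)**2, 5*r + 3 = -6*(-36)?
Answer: -49409615991/733109699315 ≈ -0.067397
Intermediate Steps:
z = -395 (z = 2 - 397 = -395)
r = 213/5 (r = -3/5 + (-6*(-36))/5 = -3/5 + (1/5)*216 = -3/5 + 216/5 = 213/5 ≈ 42.600)
w(u) = 2 - (2 + u)**2
V(U) = -832/5 (V(U) = -4*(213/5 - (2 - (2 - 3)**2)) = -4*(213/5 - (2 - 1*(-1)**2)) = -4*(213/5 - (2 - 1*1)) = -4*(213/5 - (2 - 1)) = -4*(213/5 - 1*1) = -4*(213/5 - 1) = -4*208/5 = -832/5)
L/(-332513) + V(z)/440951 = 22285/(-332513) - 832/5/440951 = 22285*(-1/332513) - 832/5*1/440951 = -22285/332513 - 832/2204755 = -49409615991/733109699315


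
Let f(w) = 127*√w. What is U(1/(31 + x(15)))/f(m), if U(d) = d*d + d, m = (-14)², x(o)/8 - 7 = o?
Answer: 104/38092761 ≈ 2.7302e-6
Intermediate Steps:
x(o) = 56 + 8*o
m = 196
U(d) = d + d² (U(d) = d² + d = d + d²)
U(1/(31 + x(15)))/f(m) = ((1 + 1/(31 + (56 + 8*15)))/(31 + (56 + 8*15)))/((127*√196)) = ((1 + 1/(31 + (56 + 120)))/(31 + (56 + 120)))/((127*14)) = ((1 + 1/(31 + 176))/(31 + 176))/1778 = ((1 + 1/207)/207)*(1/1778) = ((1/207)*(208/207))*(1/1778) = (208/42849)*(1/1778) = 104/38092761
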